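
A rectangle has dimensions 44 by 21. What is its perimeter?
Perimeter = 2 * (length + width)
Perimeter = 2 * (44 + 21)
Perimeter = 2 * 65
Perimeter = 130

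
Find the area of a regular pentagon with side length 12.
For a regular 5-gon with side length s = 12:
Apothem a = s / (2*tan(pi/5)) = 12 / (2*tan(pi/5)) ≈ 8.2583
Perimeter P = 5 * 12 = 60
Area = (1/2) * P * a = (1/2) * 60 * 8.2583 = 247.75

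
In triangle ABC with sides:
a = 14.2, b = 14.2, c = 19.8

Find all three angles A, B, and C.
By the law of cosines:
cos(A) = (b² + c² - a²)/(2bc) = 0.697183  →  A = 45.8°
cos(B) = (a² + c² - b²)/(2ac) = 0.697183  →  B = 45.8°
cos(C) = (a² + b² - c²)/(2ab) = 0.027871  →  C = 88.4°
Check: A + B + C = 180.0° ✓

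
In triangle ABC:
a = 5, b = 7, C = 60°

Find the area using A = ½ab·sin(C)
A = ½·5·7·sin(60°) = ½·35·0.866025 = 15.16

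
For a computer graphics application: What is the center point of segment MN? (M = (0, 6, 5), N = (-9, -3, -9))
Midpoint = ((0-9)/2, (6-3)/2, (5-9)/2) = (-4.5, 1.5, -2)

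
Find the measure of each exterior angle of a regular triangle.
Exterior angle of a regular n-gon = 360/n
Exterior angle = 360/3
Exterior angle = 120 degrees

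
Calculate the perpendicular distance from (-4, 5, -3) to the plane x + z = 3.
d = |1(-4) + 0(5) + 1(-3) - (3)| / √(1² + 0² + 1²) = 10/√2 = 7.071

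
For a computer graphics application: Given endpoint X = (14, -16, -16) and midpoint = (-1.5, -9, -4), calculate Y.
Y = (2×(-1.5) - 14, 2×(-9) - (-16), 2×(-4) - (-16)) = (-17, -2, 8)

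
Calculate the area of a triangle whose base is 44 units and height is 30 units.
Area = (1/2) * base * height
Area = (1/2) * 44 * 30
Area = 660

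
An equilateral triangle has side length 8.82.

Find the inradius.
For an equilateral triangle, r = s/(2√3) where s is the side.
r = 8.82/(2√3) = 8.82/3.464102 = 2.546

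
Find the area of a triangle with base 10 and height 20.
Area = (1/2) * base * height
Area = (1/2) * 10 * 20
Area = 100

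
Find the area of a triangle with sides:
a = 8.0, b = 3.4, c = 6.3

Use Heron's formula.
s = (a+b+c)/2 = (8.0+3.4+6.3)/2 = 8.85
A = √(s(s-a)(s-b)(s-c)) = √(8.85·0.85·5.45·2.55)
A = √104.544 = 10.22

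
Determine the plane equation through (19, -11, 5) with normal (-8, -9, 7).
d = n·P = (-8)(19) + (-9)(-11) + (7)(5) = -18
Plane: -8x - 9y + 7z = -18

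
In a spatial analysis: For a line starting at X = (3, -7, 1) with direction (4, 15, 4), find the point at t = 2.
P(2) = (3 + 4(2), -7 + 15(2), 1 + 4(2)) = (11, 23, 9)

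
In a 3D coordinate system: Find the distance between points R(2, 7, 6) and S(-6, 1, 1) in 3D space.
d = √[(-8)² + (-6)² + (-5)²] = √125 = 11.18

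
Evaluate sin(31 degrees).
sin(31 degrees) = 0.515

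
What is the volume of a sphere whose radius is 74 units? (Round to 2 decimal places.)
Volume = (4/3) * pi * r³
Volume = (4/3) * pi * 74³
Volume = (4/3) * pi * 405224
Volume = 1697398.32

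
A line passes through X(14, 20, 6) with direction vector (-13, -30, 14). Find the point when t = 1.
P(1) = (14 + (-13)(1), 20 + (-30)(1), 6 + 14(1)) = (1, -10, 20)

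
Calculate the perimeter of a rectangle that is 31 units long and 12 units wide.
Perimeter = 2 * (length + width)
Perimeter = 2 * (31 + 12)
Perimeter = 2 * 43
Perimeter = 86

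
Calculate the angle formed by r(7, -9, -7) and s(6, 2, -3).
r·s = 45, |r|² = 179, |s|² = 49
cos θ = 45/√8771 ≈ 0.4805
θ ≈ 61.28°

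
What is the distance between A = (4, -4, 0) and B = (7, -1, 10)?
d = √[(3)² + (3)² + (10)²] = √118 = 10.86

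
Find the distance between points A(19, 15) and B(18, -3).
Using the distance formula: d = sqrt((x₂-x₁)² + (y₂-y₁)²)
dx = 18 - 19 = -1
dy = (-3) - 15 = -18
d = sqrt((-1)² + (-18)²) = sqrt(1 + 324) = sqrt(325) = 18.03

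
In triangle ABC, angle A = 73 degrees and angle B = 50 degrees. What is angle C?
Sum of angles in a triangle = 180 degrees
Third angle = 180 - 73 - 50
Third angle = 57 degrees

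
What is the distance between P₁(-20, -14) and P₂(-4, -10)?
Using the distance formula: d = sqrt((x₂-x₁)² + (y₂-y₁)²)
dx = (-4) - (-20) = 16
dy = (-10) - (-14) = 4
d = sqrt(16² + 4²) = sqrt(256 + 16) = sqrt(272) = 16.49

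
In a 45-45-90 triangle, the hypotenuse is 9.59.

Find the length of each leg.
In a 45-45-90 triangle, hypotenuse = leg·√2  →  leg = hypotenuse/√2
leg = 9.59/√2 = 6.781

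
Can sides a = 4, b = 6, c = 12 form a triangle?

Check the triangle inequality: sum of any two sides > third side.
No: 4 + 6 = 10 is not > 12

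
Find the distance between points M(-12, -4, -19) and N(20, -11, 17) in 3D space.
d = √[(32)² + (-7)² + (36)²] = √2369 = 48.67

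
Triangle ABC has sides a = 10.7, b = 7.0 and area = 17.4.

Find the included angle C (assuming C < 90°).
Area = ½ab·sin(C)  →  sin(C) = 2·Area/(ab)
sin(C) = 2·17.4/(10.7·7.0) = 0.464619
C = arcsin(0.464619) = 27.69°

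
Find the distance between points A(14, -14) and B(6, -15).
Using the distance formula: d = sqrt((x₂-x₁)² + (y₂-y₁)²)
dx = 6 - 14 = -8
dy = (-15) - (-14) = -1
d = sqrt((-8)² + (-1)²) = sqrt(64 + 1) = sqrt(65) = 8.06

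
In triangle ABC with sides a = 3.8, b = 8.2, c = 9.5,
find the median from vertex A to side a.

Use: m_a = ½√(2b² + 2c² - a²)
m_a = ½√(2·8.2² + 2·9.5² - 3.8²)
m_a = ½√(134.48 + 180.5 - 14.44) = ½√300.54 = 8.668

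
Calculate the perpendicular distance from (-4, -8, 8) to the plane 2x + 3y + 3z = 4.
d = |2(-4) + 3(-8) + 3(8) - (4)| / √(2² + 3² + 3²) = 12/√22 = 2.558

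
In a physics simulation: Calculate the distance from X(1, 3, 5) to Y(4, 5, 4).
d = √[(3)² + (2)² + (-1)²] = √14 = 3.742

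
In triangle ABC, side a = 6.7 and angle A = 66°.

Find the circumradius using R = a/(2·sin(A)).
R = a/(2·sin(A)) = 6.7/(2·sin(66°))
R = 6.7/(2·0.913545) = 6.7/1.827091 = 3.667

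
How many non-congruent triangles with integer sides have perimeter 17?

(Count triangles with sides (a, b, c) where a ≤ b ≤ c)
With a ≤ b ≤ c and a + b + c = 17, the triangle inequality a + b > c gives c < 17/2, so c ≤ 8.
Iterate a from 1 to ⌊p/3⌋ = 5; for each a, b ranges from a to ⌊(p−a)/2⌋ with c = p − a − b, keeping only c ≥ b.
Triples: (1, 8, 8), (2, 7, 8), (3, 6, 8), …
Count = 8 triangles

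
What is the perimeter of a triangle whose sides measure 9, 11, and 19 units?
Perimeter = sum of all sides
Perimeter = 9 + 11 + 19
Perimeter = 39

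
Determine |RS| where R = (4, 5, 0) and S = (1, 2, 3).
d = √[(-3)² + (-3)² + (3)²] = √27 = 5.196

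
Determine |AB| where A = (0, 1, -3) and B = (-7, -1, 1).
d = √[(-7)² + (-2)² + (4)²] = √69 = 8.307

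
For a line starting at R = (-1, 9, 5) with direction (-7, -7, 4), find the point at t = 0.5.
P(0.5) = (-1 + (-7)(0.5), 9 + (-7)(0.5), 5 + 4(0.5)) = (-4.5, 5.5, 7)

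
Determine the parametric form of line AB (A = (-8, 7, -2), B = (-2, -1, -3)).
Direction vector d = B - A = (6, -8, -1)
x = -8 + 6t, y = 7 - 8t, z = -2 - t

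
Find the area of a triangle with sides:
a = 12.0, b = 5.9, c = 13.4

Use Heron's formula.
s = (a+b+c)/2 = (12.0+5.9+13.4)/2 = 15.65
A = √(s(s-a)(s-b)(s-c)) = √(15.65·3.65·9.75·2.25)
A = √1253.12 = 35.4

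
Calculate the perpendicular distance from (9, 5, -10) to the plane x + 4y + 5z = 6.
d = |1(9) + 4(5) + 5(-10) - (6)| / √(1² + 4² + 5²) = 27/√42 = 4.166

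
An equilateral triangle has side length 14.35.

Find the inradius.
For an equilateral triangle, r = s/(2√3) where s is the side.
r = 14.35/(2√3) = 14.35/3.464102 = 4.142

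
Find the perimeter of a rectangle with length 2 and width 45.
Perimeter = 2 * (length + width)
Perimeter = 2 * (2 + 45)
Perimeter = 2 * 47
Perimeter = 94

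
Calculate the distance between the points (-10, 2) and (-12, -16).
Using the distance formula: d = sqrt((x₂-x₁)² + (y₂-y₁)²)
dx = (-12) - (-10) = -2
dy = (-16) - 2 = -18
d = sqrt((-2)² + (-18)²) = sqrt(4 + 324) = sqrt(328) = 18.11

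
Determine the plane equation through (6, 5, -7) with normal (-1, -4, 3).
d = n·P = (-1)(6) + (-4)(5) + (3)(-7) = -47
Plane: -x - 4y + 3z = -47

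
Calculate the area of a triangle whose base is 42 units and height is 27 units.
Area = (1/2) * base * height
Area = (1/2) * 42 * 27
Area = 567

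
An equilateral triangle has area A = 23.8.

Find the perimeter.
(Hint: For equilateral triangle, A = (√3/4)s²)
A = (√3/4)s²  →  s² = 4A/√3 = 4·23.8/√3 = 54.9637
s = 7.41375
Perimeter = 3s = 22.24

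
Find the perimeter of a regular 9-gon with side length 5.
Perimeter = number of sides * side length
Perimeter = 9 * 5
Perimeter = 45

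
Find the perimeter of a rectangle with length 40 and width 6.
Perimeter = 2 * (length + width)
Perimeter = 2 * (40 + 6)
Perimeter = 2 * 46
Perimeter = 92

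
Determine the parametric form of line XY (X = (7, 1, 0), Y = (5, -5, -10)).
Direction vector d = Y - X = (-2, -6, -10)
x = 7 - 2t, y = 1 - 6t, z = 0 - 10t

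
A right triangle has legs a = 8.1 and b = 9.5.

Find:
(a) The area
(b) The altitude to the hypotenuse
(a) Area = ½ab = ½·8.1·9.5 = 38.475
(b) Hypotenuse c = √(8.1² + 9.5²) = √155.86 = 12.4844
    Area = ½·c·h_c  →  h_c = 2·Area/c = 2·38.475/12.4844 = 6.164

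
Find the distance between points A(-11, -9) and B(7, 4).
Using the distance formula: d = sqrt((x₂-x₁)² + (y₂-y₁)²)
dx = 7 - (-11) = 18
dy = 4 - (-9) = 13
d = sqrt(18² + 13²) = sqrt(324 + 169) = sqrt(493) = 22.20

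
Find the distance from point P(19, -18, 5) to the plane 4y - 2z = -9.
d = |0(19) + 4(-18) + (-2)(5) - (-9)| / √(0² + 4² + (-2)²) = 73/√20 = 16.32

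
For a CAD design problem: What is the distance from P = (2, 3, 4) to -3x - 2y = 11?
d = |(-3)(2) + (-2)(3) + 0(4) - (11)| / √((-3)² + (-2)² + 0²) = 23/√13 = 6.379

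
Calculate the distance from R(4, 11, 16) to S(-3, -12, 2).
d = √[(-7)² + (-23)² + (-14)²] = √774 = 27.82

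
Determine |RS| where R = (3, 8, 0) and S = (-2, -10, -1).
d = √[(-5)² + (-18)² + (-1)²] = √350 = 18.71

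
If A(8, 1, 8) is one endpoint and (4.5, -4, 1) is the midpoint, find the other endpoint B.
B = (2×4.5 - 8, 2×(-4) - 1, 2×1 - 8) = (1, -9, -6)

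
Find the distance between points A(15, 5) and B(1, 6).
Using the distance formula: d = sqrt((x₂-x₁)² + (y₂-y₁)²)
dx = 1 - 15 = -14
dy = 6 - 5 = 1
d = sqrt((-14)² + 1²) = sqrt(196 + 1) = sqrt(197) = 14.04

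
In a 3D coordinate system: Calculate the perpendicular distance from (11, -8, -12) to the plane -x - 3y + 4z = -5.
d = |(-1)(11) + (-3)(-8) + 4(-12) - (-5)| / √((-1)² + (-3)² + 4²) = 30/√26 = 5.883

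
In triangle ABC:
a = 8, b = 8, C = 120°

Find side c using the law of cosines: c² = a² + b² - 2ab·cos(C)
c² = 8² + 8² - 2·8·8·cos(120°)
c² = 64 + 64 - 128·-0.5000 = 192
c = √192 = 13.86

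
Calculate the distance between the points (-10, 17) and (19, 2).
Using the distance formula: d = sqrt((x₂-x₁)² + (y₂-y₁)²)
dx = 19 - (-10) = 29
dy = 2 - 17 = -15
d = sqrt(29² + (-15)²) = sqrt(841 + 225) = sqrt(1066) = 32.65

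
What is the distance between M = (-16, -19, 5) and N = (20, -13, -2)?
d = √[(36)² + (6)² + (-7)²] = √1381 = 37.16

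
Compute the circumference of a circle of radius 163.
Circumference = 2 * pi * r
Circumference = 2 * pi * 163
Circumference = 1024.16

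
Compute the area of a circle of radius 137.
Area = pi * r²
Area = pi * 137²
Area = pi * 18769
Area = 58964.55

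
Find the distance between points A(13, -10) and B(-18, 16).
Using the distance formula: d = sqrt((x₂-x₁)² + (y₂-y₁)²)
dx = (-18) - 13 = -31
dy = 16 - (-10) = 26
d = sqrt((-31)² + 26²) = sqrt(961 + 676) = sqrt(1637) = 40.46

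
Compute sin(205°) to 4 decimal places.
sin(205 degrees) = -0.4226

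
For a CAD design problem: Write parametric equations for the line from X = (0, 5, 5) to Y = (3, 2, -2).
Direction vector d = Y - X = (3, -3, -7)
x = 0 + 3t, y = 5 - 3t, z = 5 - 7t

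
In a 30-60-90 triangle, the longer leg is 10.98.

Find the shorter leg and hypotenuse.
In a 30-60-90 triangle, sides are in ratio 1 : √3 : 2.
Long leg = short leg·√3  →  short leg = 10.98/√3 = 6.339
Hypotenuse = 2·(short leg) = 2·10.98/√3 = 12.68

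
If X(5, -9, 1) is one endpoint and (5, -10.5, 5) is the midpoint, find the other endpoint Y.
Y = (2×5 - 5, 2×(-10.5) - (-9), 2×5 - 1) = (5, -12, 9)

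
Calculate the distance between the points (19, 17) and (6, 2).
Using the distance formula: d = sqrt((x₂-x₁)² + (y₂-y₁)²)
dx = 6 - 19 = -13
dy = 2 - 17 = -15
d = sqrt((-13)² + (-15)²) = sqrt(169 + 225) = sqrt(394) = 19.85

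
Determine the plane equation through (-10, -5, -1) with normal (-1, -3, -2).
d = n·P = (-1)(-10) + (-3)(-5) + (-2)(-1) = 27
Plane: -x - 3y - 2z = 27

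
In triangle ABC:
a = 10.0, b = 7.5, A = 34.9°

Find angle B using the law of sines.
sin(B)/b = sin(A)/a
sin(B) = b·sin(A)/a = 7.5·sin(34.9°)/10.0 = 0.429109
B = arcsin(0.429109) = 25.41°  (b ≤ a, so B ≤ A and the acute solution is unique)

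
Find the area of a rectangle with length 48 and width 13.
Area = length * width
Area = 48 * 13
Area = 624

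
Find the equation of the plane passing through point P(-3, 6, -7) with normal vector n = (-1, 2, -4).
d = n·P = (-1)(-3) + (2)(6) + (-4)(-7) = 43
Plane: -x + 2y - 4z = 43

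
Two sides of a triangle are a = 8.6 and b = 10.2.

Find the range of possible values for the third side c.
By the triangle inequality: |a - b| < c < a + b
|8.6 - 10.2| < c < 8.6 + 10.2
1.6 < c < 18.8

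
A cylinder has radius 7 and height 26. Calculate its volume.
Volume = pi * r² * h
Volume = pi * 7² * 26
Volume = pi * 49 * 26
Volume = pi * 1274
Volume = 4002.39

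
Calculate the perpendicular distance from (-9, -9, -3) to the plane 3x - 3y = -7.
d = |3(-9) + (-3)(-9) + 0(-3) - (-7)| / √(3² + (-3)² + 0²) = 7/√18 = 1.65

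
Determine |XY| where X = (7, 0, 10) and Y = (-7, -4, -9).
d = √[(-14)² + (-4)² + (-19)²] = √573 = 23.94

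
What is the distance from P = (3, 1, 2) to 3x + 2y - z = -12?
d = |3(3) + 2(1) + (-1)(2) - (-12)| / √(3² + 2² + (-1)²) = 21/√14 = 5.612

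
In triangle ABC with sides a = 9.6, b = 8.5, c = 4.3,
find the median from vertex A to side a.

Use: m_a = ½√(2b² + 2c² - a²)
m_a = ½√(2·8.5² + 2·4.3² - 9.6²)
m_a = ½√(144.5 + 36.98 - 92.16) = ½√89.32 = 4.725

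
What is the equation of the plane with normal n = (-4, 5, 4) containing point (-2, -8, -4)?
d = n·P = (-4)(-2) + (5)(-8) + (4)(-4) = -48
Plane: -4x + 5y + 4z = -48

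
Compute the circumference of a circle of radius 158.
Circumference = 2 * pi * r
Circumference = 2 * pi * 158
Circumference = 992.74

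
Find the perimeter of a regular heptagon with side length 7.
Perimeter = number of sides * side length
Perimeter = 7 * 7
Perimeter = 49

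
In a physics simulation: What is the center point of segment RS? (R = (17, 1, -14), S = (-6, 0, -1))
Midpoint = ((17-6)/2, (1+0)/2, (-14-1)/2) = (5.5, 0.5, -7.5)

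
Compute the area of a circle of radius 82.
Area = pi * r²
Area = pi * 82²
Area = pi * 6724
Area = 21124.07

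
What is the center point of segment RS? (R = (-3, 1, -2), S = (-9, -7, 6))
Midpoint = ((-3-9)/2, (1-7)/2, (-2+6)/2) = (-6, -3, 2)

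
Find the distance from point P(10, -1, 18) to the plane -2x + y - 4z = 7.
d = |(-2)(10) + 1(-1) + (-4)(18) - (7)| / √((-2)² + 1² + (-4)²) = 100/√21 = 21.82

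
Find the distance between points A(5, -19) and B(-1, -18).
Using the distance formula: d = sqrt((x₂-x₁)² + (y₂-y₁)²)
dx = (-1) - 5 = -6
dy = (-18) - (-19) = 1
d = sqrt((-6)² + 1²) = sqrt(36 + 1) = sqrt(37) = 6.08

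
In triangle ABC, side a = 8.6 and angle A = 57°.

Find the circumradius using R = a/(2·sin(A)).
R = a/(2·sin(A)) = 8.6/(2·sin(57°))
R = 8.6/(2·0.838671) = 8.6/1.677341 = 5.127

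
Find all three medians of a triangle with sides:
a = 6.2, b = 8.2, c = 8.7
Using m_x = ½√(2y² + 2z² - x²):
m_a = ½√(2·8.2² + 2·8.7² - 6.2²) = ½√247.42 = 7.865
m_b = ½√(2·6.2² + 2·8.7² - 8.2²) = ½√161.02 = 6.345
m_c = ½√(2·6.2² + 2·8.2² - 8.7²) = ½√135.67 = 5.824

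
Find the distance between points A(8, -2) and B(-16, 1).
Using the distance formula: d = sqrt((x₂-x₁)² + (y₂-y₁)²)
dx = (-16) - 8 = -24
dy = 1 - (-2) = 3
d = sqrt((-24)² + 3²) = sqrt(576 + 9) = sqrt(585) = 24.19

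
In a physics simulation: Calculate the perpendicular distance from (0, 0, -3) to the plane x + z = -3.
d = |1(0) + 0(0) + 1(-3) - (-3)| / √(1² + 0² + 1²) = 0/√2 = 0.0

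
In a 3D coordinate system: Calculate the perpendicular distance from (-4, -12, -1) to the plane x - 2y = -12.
d = |1(-4) + (-2)(-12) + 0(-1) - (-12)| / √(1² + (-2)² + 0²) = 32/√5 = 14.31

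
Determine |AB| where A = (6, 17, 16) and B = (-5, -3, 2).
d = √[(-11)² + (-20)² + (-14)²] = √717 = 26.78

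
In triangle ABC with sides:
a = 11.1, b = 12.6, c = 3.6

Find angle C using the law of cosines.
cos(C) = (a² + b² - c²)/(2ab)
cos(C) = (11.1² + 12.6² - 3.6²)/(2·11.1·12.6) = 269.01/279.72 = 0.961712
C = arccos(0.961712) = 15.91°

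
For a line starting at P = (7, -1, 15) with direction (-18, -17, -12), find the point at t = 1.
P(1) = (7 + (-18)(1), -1 + (-17)(1), 15 + (-12)(1)) = (-11, -18, 3)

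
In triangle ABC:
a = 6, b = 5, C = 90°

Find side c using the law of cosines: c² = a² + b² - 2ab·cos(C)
c² = 6² + 5² - 2·6·5·cos(90°)
c² = 36 + 25 - 60·0.0000 = 61
c = √61 = 7.81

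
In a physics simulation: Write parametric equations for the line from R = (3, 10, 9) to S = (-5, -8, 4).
Direction vector d = S - R = (-8, -18, -5)
x = 3 - 8t, y = 10 - 18t, z = 9 - 5t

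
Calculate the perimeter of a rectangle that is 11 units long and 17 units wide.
Perimeter = 2 * (length + width)
Perimeter = 2 * (11 + 17)
Perimeter = 2 * 28
Perimeter = 56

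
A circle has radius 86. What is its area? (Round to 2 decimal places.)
Area = pi * r²
Area = pi * 86²
Area = pi * 7396
Area = 23235.22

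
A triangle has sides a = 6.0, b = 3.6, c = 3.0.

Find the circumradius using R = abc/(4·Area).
s = (a+b+c)/2 = 6.3
Area = √(s(s-a)(s-b)(s-c)) = √(6.3·0.3·2.7·3.3) = 4.10364
R = abc/(4·Area) = (6.0·3.6·3.0)/(4·4.10364) = 64.8/16.41456 = 3.948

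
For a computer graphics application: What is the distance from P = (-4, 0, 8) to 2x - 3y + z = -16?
d = |2(-4) + (-3)(0) + 1(8) - (-16)| / √(2² + (-3)² + 1²) = 16/√14 = 4.276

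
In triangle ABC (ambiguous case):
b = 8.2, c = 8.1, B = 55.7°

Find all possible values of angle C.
sin(C)/c = sin(B)/b  →  sin(C) = c·sin(B)/b = 8.1·sin(55.7°)/8.2 = 0.816024
C₁ = arcsin(0.816024) = 54.69°,  C₂ = 180° - C₁ = 125.31°
Check C₂: A = 180° - 55.7° - 125.31° = -1.01° ≤ 0, rejected
C = 54.69° (one solution)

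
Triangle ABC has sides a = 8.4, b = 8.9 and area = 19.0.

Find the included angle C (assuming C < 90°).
Area = ½ab·sin(C)  →  sin(C) = 2·Area/(ab)
sin(C) = 2·19.0/(8.4·8.9) = 0.508293
C = arcsin(0.508293) = 30.55°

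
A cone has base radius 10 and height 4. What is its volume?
Volume = (1/3) * pi * r² * h
Volume = (1/3) * pi * 10² * 4
Volume = (1/3) * pi * 100 * 4
Volume = (1/3) * pi * 400
Volume = 418.88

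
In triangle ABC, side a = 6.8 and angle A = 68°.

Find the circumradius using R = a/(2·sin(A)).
R = a/(2·sin(A)) = 6.8/(2·sin(68°))
R = 6.8/(2·0.927184) = 6.8/1.854368 = 3.667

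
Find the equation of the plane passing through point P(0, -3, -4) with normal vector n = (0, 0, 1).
d = n·P = (0)(0) + (0)(-3) + (1)(-4) = -4
Plane: z = -4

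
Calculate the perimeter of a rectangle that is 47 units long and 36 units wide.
Perimeter = 2 * (length + width)
Perimeter = 2 * (47 + 36)
Perimeter = 2 * 83
Perimeter = 166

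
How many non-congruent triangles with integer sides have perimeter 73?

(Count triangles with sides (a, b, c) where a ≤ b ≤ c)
With a ≤ b ≤ c and a + b + c = 73, the triangle inequality a + b > c gives c < 73/2, so c ≤ 36.
Iterate a from 1 to ⌊p/3⌋ = 24; for each a, b ranges from a to ⌊(p−a)/2⌋ with c = p − a − b, keeping only c ≥ b.
Triples: (1, 36, 36), (2, 35, 36), (3, 34, 36), …
Count = 120 triangles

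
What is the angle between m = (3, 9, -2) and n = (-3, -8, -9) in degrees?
m·n = -63, |m|² = 94, |n|² = 154
cos θ = -63/√14476 ≈ -0.5236
θ ≈ 121.6°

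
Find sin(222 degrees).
sin(222 degrees) = -0.6691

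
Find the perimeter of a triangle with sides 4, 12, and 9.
Perimeter = sum of all sides
Perimeter = 4 + 12 + 9
Perimeter = 25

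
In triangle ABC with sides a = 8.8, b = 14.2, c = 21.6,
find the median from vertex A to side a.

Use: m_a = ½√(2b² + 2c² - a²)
m_a = ½√(2·14.2² + 2·21.6² - 8.8²)
m_a = ½√(403.28 + 933.12 - 77.44) = ½√1258.96 = 17.74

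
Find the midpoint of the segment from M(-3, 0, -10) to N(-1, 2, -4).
Midpoint = ((-3-1)/2, (0+2)/2, (-10-4)/2) = (-2, 1, -7)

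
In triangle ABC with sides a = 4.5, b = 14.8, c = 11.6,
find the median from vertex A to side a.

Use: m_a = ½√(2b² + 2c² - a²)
m_a = ½√(2·14.8² + 2·11.6² - 4.5²)
m_a = ½√(438.08 + 269.12 - 20.25) = ½√686.95 = 13.1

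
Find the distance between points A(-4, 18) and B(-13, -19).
Using the distance formula: d = sqrt((x₂-x₁)² + (y₂-y₁)²)
dx = (-13) - (-4) = -9
dy = (-19) - 18 = -37
d = sqrt((-9)² + (-37)²) = sqrt(81 + 1369) = sqrt(1450) = 38.08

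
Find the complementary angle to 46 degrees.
Complementary angles sum to 90 degrees.
Other angle = 90 - 46
Other angle = 44 degrees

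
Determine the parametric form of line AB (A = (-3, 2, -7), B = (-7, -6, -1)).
Direction vector d = B - A = (-4, -8, 6)
x = -3 - 4t, y = 2 - 8t, z = -7 + 6t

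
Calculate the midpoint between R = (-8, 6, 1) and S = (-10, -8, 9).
Midpoint = ((-8-10)/2, (6-8)/2, (1+9)/2) = (-9, -1, 5)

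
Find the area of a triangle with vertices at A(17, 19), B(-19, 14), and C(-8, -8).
Using the coordinate formula: Area = (1/2)|x₁(y₂-y₃) + x₂(y₃-y₁) + x₃(y₁-y₂)|
Area = (1/2)|17(14-(-8)) + (-19)((-8)-19) + (-8)(19-14)|
Area = (1/2)|17*22 + (-19)*(-27) + (-8)*5|
Area = (1/2)|374 + 513 + (-40)|
Area = (1/2)*847 = 423.50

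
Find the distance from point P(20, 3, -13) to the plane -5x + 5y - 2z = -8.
d = |(-5)(20) + 5(3) + (-2)(-13) - (-8)| / √((-5)² + 5² + (-2)²) = 51/√54 = 6.94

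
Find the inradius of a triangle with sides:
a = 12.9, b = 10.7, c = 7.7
s = (a+b+c)/2 = (12.9+10.7+7.7)/2 = 15.65
Area = √(s(s-a)(s-b)(s-c)) = √(15.65·2.75·4.95·7.95) = 41.1538
r = Area/s = 41.1538/15.65 = 2.63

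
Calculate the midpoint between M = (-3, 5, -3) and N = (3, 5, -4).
Midpoint = ((-3+3)/2, (5+5)/2, (-3-4)/2) = (0, 5, -3.5)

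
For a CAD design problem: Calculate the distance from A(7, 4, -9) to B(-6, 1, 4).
d = √[(-13)² + (-3)² + (13)²] = √347 = 18.63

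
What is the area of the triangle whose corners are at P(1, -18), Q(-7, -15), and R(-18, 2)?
Using the coordinate formula: Area = (1/2)|x₁(y₂-y₃) + x₂(y₃-y₁) + x₃(y₁-y₂)|
Area = (1/2)|1((-15)-2) + (-7)(2-(-18)) + (-18)((-18)-(-15))|
Area = (1/2)|1*(-17) + (-7)*20 + (-18)*(-3)|
Area = (1/2)|(-17) + (-140) + 54|
Area = (1/2)*103 = 51.50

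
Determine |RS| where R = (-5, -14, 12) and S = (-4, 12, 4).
d = √[(1)² + (26)² + (-8)²] = √741 = 27.22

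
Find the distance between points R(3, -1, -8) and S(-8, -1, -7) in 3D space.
d = √[(-11)² + (0)² + (1)²] = √122 = 11.05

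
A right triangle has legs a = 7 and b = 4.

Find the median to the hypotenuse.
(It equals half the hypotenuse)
Hypotenuse c = √(7² + 4²) = √65 = 8.06226
Median to hypotenuse = c/2 = 4.031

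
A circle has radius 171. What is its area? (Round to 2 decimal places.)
Area = pi * r²
Area = pi * 171²
Area = pi * 29241
Area = 91863.31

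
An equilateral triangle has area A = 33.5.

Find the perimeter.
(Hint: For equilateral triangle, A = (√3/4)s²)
A = (√3/4)s²  →  s² = 4A/√3 = 4·33.5/√3 = 77.3649
s = 8.79573
Perimeter = 3s = 26.39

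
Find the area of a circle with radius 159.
Area = pi * r²
Area = pi * 159²
Area = pi * 25281
Area = 79422.60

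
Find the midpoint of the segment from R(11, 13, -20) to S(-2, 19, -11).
Midpoint = ((11-2)/2, (13+19)/2, (-20-11)/2) = (4.5, 16, -15.5)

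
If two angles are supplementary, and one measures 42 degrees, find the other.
Supplementary angles sum to 180 degrees.
Other angle = 180 - 42
Other angle = 138 degrees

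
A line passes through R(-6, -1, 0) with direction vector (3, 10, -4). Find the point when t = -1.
P(-1) = (-6 + 3(-1), -1 + 10(-1), 0 + (-4)(-1)) = (-9, -11, 4)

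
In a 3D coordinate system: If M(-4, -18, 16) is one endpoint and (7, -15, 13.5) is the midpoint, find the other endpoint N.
N = (2×7 - (-4), 2×(-15) - (-18), 2×13.5 - 16) = (18, -12, 11)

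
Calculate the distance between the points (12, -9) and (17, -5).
Using the distance formula: d = sqrt((x₂-x₁)² + (y₂-y₁)²)
dx = 17 - 12 = 5
dy = (-5) - (-9) = 4
d = sqrt(5² + 4²) = sqrt(25 + 16) = sqrt(41) = 6.40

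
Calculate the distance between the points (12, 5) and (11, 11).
Using the distance formula: d = sqrt((x₂-x₁)² + (y₂-y₁)²)
dx = 11 - 12 = -1
dy = 11 - 5 = 6
d = sqrt((-1)² + 6²) = sqrt(1 + 36) = sqrt(37) = 6.08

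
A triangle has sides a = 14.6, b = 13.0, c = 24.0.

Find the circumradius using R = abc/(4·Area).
s = (a+b+c)/2 = 25.8
Area = √(s(s-a)(s-b)(s-c)) = √(25.8·11.2·12.8·1.8) = 81.5944
R = abc/(4·Area) = (14.6·13.0·24.0)/(4·81.5944) = 4555.2/326.3776 = 13.96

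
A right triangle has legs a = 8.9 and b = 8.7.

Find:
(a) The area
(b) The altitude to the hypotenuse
(a) Area = ½ab = ½·8.9·8.7 = 38.715
(b) Hypotenuse c = √(8.9² + 8.7²) = √154.9 = 12.4459
    Area = ½·c·h_c  →  h_c = 2·Area/c = 2·38.715/12.4459 = 6.221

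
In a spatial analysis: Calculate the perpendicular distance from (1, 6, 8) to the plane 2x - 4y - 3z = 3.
d = |2(1) + (-4)(6) + (-3)(8) - (3)| / √(2² + (-4)² + (-3)²) = 49/√29 = 9.099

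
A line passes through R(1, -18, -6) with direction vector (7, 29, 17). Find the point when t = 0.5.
P(0.5) = (1 + 7(0.5), -18 + 29(0.5), -6 + 17(0.5)) = (4.5, -3.5, 2.5)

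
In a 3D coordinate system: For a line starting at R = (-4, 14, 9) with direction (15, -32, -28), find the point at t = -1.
P(-1) = (-4 + 15(-1), 14 + (-32)(-1), 9 + (-28)(-1)) = (-19, 46, 37)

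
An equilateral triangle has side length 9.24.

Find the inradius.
For an equilateral triangle, r = s/(2√3) where s is the side.
r = 9.24/(2√3) = 9.24/3.464102 = 2.667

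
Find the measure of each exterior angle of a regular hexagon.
Exterior angle of a regular n-gon = 360/n
Exterior angle = 360/6
Exterior angle = 60 degrees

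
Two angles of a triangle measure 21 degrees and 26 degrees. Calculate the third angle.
Sum of angles in a triangle = 180 degrees
Third angle = 180 - 21 - 26
Third angle = 133 degrees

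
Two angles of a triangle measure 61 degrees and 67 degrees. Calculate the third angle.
Sum of angles in a triangle = 180 degrees
Third angle = 180 - 61 - 67
Third angle = 52 degrees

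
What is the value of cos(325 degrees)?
cos(325 degrees) = 0.8192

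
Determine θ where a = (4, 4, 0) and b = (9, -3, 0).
a·b = 24, |a|² = 32, |b|² = 90
cos θ = 24/√2880 ≈ 0.4472
θ ≈ 63.43°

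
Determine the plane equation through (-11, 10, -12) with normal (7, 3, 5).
d = n·P = (7)(-11) + (3)(10) + (5)(-12) = -107
Plane: 7x + 3y + 5z = -107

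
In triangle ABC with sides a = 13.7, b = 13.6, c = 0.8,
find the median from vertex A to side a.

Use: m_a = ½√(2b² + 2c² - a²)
m_a = ½√(2·13.6² + 2·0.8² - 13.7²)
m_a = ½√(369.92 + 1.28 - 187.69) = ½√183.51 = 6.773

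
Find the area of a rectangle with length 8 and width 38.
Area = length * width
Area = 8 * 38
Area = 304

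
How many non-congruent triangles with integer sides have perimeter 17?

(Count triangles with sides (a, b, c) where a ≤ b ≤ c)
With a ≤ b ≤ c and a + b + c = 17, the triangle inequality a + b > c gives c < 17/2, so c ≤ 8.
Iterate a from 1 to ⌊p/3⌋ = 5; for each a, b ranges from a to ⌊(p−a)/2⌋ with c = p − a − b, keeping only c ≥ b.
Triples: (1, 8, 8), (2, 7, 8), (3, 6, 8), …
Count = 8 triangles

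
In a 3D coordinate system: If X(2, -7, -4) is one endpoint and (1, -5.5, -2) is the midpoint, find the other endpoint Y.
Y = (2×1 - 2, 2×(-5.5) - (-7), 2×(-2) - (-4)) = (0, -4, 0)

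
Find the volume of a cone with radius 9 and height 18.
Volume = (1/3) * pi * r² * h
Volume = (1/3) * pi * 9² * 18
Volume = (1/3) * pi * 81 * 18
Volume = (1/3) * pi * 1458
Volume = 1526.81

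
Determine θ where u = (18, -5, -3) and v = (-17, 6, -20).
u·v = -276, |u|² = 358, |v|² = 725
cos θ = -276/√259550 ≈ -0.5417
θ ≈ 122.8°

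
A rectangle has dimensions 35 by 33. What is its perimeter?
Perimeter = 2 * (length + width)
Perimeter = 2 * (35 + 33)
Perimeter = 2 * 68
Perimeter = 136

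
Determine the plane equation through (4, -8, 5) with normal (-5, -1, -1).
d = n·P = (-5)(4) + (-1)(-8) + (-1)(5) = -17
Plane: -5x - y - z = -17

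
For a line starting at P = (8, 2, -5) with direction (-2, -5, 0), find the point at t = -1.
P(-1) = (8 + (-2)(-1), 2 + (-5)(-1), -5 + 0(-1)) = (10, 7, -5)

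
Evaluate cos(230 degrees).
cos(230 degrees) = -0.6428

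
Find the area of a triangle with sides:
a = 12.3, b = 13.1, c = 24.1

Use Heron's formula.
s = (a+b+c)/2 = (12.3+13.1+24.1)/2 = 24.75
A = √(s(s-a)(s-b)(s-c)) = √(24.75·12.45·11.65·0.65)
A = √2333.37 = 48.3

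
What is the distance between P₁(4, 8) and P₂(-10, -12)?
Using the distance formula: d = sqrt((x₂-x₁)² + (y₂-y₁)²)
dx = (-10) - 4 = -14
dy = (-12) - 8 = -20
d = sqrt((-14)² + (-20)²) = sqrt(196 + 400) = sqrt(596) = 24.41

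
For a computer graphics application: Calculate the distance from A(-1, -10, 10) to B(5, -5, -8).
d = √[(6)² + (5)² + (-18)²] = √385 = 19.62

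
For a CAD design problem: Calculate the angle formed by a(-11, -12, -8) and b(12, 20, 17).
a·b = -508, |a|² = 329, |b|² = 833
cos θ = -508/√274057 ≈ -0.9704
θ ≈ 166.0°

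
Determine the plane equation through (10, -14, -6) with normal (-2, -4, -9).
d = n·P = (-2)(10) + (-4)(-14) + (-9)(-6) = 90
Plane: -2x - 4y - 9z = 90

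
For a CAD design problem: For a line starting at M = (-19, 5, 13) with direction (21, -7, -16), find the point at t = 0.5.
P(0.5) = (-19 + 21(0.5), 5 + (-7)(0.5), 13 + (-16)(0.5)) = (-8.5, 1.5, 5)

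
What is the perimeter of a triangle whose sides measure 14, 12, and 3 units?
Perimeter = sum of all sides
Perimeter = 14 + 12 + 3
Perimeter = 29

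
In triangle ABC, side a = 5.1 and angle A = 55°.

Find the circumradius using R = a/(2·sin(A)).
R = a/(2·sin(A)) = 5.1/(2·sin(55°))
R = 5.1/(2·0.819152) = 5.1/1.638304 = 3.113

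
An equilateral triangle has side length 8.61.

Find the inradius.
For an equilateral triangle, r = s/(2√3) where s is the side.
r = 8.61/(2√3) = 8.61/3.464102 = 2.485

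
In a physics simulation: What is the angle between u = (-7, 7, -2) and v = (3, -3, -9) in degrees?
u·v = -24, |u|² = 102, |v|² = 99
cos θ = -24/√10098 ≈ -0.2388
θ ≈ 103.8°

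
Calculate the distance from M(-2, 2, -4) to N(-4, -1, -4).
d = √[(-2)² + (-3)² + (0)²] = √13 = 3.606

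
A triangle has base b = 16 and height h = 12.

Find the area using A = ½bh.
A = ½·16·12 = 96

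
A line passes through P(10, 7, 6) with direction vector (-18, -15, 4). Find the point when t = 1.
P(1) = (10 + (-18)(1), 7 + (-15)(1), 6 + 4(1)) = (-8, -8, 10)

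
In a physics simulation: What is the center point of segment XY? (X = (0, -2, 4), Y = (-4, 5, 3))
Midpoint = ((0-4)/2, (-2+5)/2, (4+3)/2) = (-2, 1.5, 3.5)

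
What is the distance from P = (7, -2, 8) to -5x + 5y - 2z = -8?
d = |(-5)(7) + 5(-2) + (-2)(8) - (-8)| / √((-5)² + 5² + (-2)²) = 53/√54 = 7.212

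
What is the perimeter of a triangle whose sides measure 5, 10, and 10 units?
Perimeter = sum of all sides
Perimeter = 5 + 10 + 10
Perimeter = 25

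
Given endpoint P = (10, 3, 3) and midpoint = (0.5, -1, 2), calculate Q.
Q = (2×0.5 - 10, 2×(-1) - 3, 2×2 - 3) = (-9, -5, 1)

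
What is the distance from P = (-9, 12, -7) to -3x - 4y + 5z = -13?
d = |(-3)(-9) + (-4)(12) + 5(-7) - (-13)| / √((-3)² + (-4)² + 5²) = 43/√50 = 6.081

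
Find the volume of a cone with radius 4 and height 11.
Volume = (1/3) * pi * r² * h
Volume = (1/3) * pi * 4² * 11
Volume = (1/3) * pi * 16 * 11
Volume = (1/3) * pi * 176
Volume = 184.31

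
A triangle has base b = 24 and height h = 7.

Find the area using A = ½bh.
A = ½·24·7 = 84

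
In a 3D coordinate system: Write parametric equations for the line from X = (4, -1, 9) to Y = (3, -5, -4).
Direction vector d = Y - X = (-1, -4, -13)
x = 4 - t, y = -1 - 4t, z = 9 - 13t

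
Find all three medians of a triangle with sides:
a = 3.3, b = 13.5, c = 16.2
Using m_x = ½√(2y² + 2z² - x²):
m_a = ½√(2·13.5² + 2·16.2² - 3.3²) = ½√878.49 = 14.82
m_b = ½√(2·3.3² + 2·16.2² - 13.5²) = ½√364.41 = 9.545
m_c = ½√(2·3.3² + 2·13.5² - 16.2²) = ½√123.84 = 5.564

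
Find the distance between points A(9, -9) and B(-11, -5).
Using the distance formula: d = sqrt((x₂-x₁)² + (y₂-y₁)²)
dx = (-11) - 9 = -20
dy = (-5) - (-9) = 4
d = sqrt((-20)² + 4²) = sqrt(400 + 16) = sqrt(416) = 20.40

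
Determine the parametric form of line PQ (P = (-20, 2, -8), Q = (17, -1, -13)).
Direction vector d = Q - P = (37, -3, -5)
x = -20 + 37t, y = 2 - 3t, z = -8 - 5t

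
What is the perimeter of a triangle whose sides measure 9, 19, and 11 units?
Perimeter = sum of all sides
Perimeter = 9 + 19 + 11
Perimeter = 39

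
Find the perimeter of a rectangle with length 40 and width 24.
Perimeter = 2 * (length + width)
Perimeter = 2 * (40 + 24)
Perimeter = 2 * 64
Perimeter = 128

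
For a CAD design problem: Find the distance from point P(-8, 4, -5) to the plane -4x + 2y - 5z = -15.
d = |(-4)(-8) + 2(4) + (-5)(-5) - (-15)| / √((-4)² + 2² + (-5)²) = 80/√45 = 11.93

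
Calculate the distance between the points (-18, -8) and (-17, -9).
Using the distance formula: d = sqrt((x₂-x₁)² + (y₂-y₁)²)
dx = (-17) - (-18) = 1
dy = (-9) - (-8) = -1
d = sqrt(1² + (-1)²) = sqrt(1 + 1) = sqrt(2) = 1.41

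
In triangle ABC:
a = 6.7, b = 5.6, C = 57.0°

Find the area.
Using A = ½ab·sin(C):
A = ½·6.7·5.6·sin(57.0°) = ½·37.52·0.838671 = 15.73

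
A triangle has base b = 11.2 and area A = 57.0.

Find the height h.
A = ½bh  →  h = 2A/b
h = 2·57.0/11.2 = 10.18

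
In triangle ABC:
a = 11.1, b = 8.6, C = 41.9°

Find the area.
Using A = ½ab·sin(C):
A = ½·11.1·8.6·sin(41.9°) = ½·95.46·0.667833 = 31.88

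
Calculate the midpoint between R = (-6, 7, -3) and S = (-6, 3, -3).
Midpoint = ((-6-6)/2, (7+3)/2, (-3-3)/2) = (-6, 5, -3)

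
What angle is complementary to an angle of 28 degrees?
Complementary angles sum to 90 degrees.
Other angle = 90 - 28
Other angle = 62 degrees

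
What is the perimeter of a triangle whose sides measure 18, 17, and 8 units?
Perimeter = sum of all sides
Perimeter = 18 + 17 + 8
Perimeter = 43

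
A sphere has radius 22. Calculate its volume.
Volume = (4/3) * pi * r³
Volume = (4/3) * pi * 22³
Volume = (4/3) * pi * 10648
Volume = 44602.24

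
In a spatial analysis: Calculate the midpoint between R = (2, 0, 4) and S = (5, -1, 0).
Midpoint = ((2+5)/2, (0-1)/2, (4+0)/2) = (3.5, -0.5, 2)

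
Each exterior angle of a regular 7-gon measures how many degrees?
Exterior angle of a regular n-gon = 360/n
Exterior angle = 360/7
Exterior angle = 51.43 degrees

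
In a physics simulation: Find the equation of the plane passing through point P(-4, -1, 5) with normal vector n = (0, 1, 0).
d = n·P = (0)(-4) + (1)(-1) + (0)(5) = -1
Plane: y = -1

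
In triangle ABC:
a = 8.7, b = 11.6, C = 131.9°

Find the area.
Using A = ½ab·sin(C):
A = ½·8.7·11.6·sin(131.9°) = ½·100.92·0.744312 = 37.56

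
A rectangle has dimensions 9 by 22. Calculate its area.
Area = length * width
Area = 9 * 22
Area = 198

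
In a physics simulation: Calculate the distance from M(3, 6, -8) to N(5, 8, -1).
d = √[(2)² + (2)² + (7)²] = √57 = 7.55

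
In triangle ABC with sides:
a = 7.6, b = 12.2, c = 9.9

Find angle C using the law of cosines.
cos(C) = (a² + b² - c²)/(2ab)
cos(C) = (7.6² + 12.2² - 9.9²)/(2·7.6·12.2) = 108.59/185.44 = 0.585580
C = arccos(0.585580) = 54.16°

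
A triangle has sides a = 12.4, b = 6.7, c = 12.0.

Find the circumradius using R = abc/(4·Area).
s = (a+b+c)/2 = 15.55
Area = √(s(s-a)(s-b)(s-c)) = √(15.55·3.15·8.85·3.55) = 39.2289
R = abc/(4·Area) = (12.4·6.7·12.0)/(4·39.2289) = 996.96/156.9156 = 6.353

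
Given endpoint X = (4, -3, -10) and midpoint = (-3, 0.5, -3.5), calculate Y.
Y = (2×(-3) - 4, 2×0.5 - (-3), 2×(-3.5) - (-10)) = (-10, 4, 3)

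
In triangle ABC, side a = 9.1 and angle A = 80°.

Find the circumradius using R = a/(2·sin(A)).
R = a/(2·sin(A)) = 9.1/(2·sin(80°))
R = 9.1/(2·0.984808) = 9.1/1.969616 = 4.62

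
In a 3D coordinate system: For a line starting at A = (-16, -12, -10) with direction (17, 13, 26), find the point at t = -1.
P(-1) = (-16 + 17(-1), -12 + 13(-1), -10 + 26(-1)) = (-33, -25, -36)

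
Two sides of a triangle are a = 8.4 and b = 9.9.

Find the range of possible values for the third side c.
By the triangle inequality: |a - b| < c < a + b
|8.4 - 9.9| < c < 8.4 + 9.9
1.5 < c < 18.3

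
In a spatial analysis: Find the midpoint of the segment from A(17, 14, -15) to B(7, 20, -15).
Midpoint = ((17+7)/2, (14+20)/2, (-15-15)/2) = (12, 17, -15)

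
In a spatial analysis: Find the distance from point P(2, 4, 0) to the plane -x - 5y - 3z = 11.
d = |(-1)(2) + (-5)(4) + (-3)(0) - (11)| / √((-1)² + (-5)² + (-3)²) = 33/√35 = 5.578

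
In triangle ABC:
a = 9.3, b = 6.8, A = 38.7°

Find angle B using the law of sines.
sin(B)/b = sin(A)/a
sin(B) = b·sin(A)/a = 6.8·sin(38.7°)/9.3 = 0.457167
B = arcsin(0.457167) = 27.2°  (b ≤ a, so B ≤ A and the acute solution is unique)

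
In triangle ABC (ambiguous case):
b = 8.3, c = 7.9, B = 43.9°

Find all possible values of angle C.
sin(C)/c = sin(B)/b  →  sin(C) = c·sin(B)/b = 7.9·sin(43.9°)/8.3 = 0.659985
C₁ = arcsin(0.659985) = 41.3°,  C₂ = 180° - C₁ = 138.7°
Check C₂: A = 180° - 43.9° - 138.7° = -2.6° ≤ 0, rejected
C = 41.3° (one solution)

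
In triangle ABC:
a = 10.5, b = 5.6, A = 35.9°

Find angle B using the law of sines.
sin(B)/b = sin(A)/a
sin(B) = b·sin(A)/a = 5.6·sin(35.9°)/10.5 = 0.312732
B = arcsin(0.312732) = 18.22°  (b ≤ a, so B ≤ A and the acute solution is unique)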